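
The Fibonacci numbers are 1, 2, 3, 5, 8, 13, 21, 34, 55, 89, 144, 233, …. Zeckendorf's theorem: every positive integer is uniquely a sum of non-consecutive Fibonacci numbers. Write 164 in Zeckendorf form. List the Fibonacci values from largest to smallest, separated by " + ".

Repeatedly subtract the largest Fibonacci number that fits:
largest Fibonacci ≤ 164 is 144; 164 − 144 = 20
largest Fibonacci ≤ 20 is 13; 20 − 13 = 7
largest Fibonacci ≤ 7 is 5; 7 − 5 = 2
largest Fibonacci ≤ 2 is 2; 2 − 2 = 0
So 164 = 144 + 13 + 5 + 2, with no two terms consecutive in the sequence.

144 + 13 + 5 + 2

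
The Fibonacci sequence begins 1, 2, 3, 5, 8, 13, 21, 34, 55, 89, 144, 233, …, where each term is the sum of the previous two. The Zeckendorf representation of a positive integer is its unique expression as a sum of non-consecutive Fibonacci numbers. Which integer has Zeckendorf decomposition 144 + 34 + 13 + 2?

144 + 34 + 13 + 2 = 193.

193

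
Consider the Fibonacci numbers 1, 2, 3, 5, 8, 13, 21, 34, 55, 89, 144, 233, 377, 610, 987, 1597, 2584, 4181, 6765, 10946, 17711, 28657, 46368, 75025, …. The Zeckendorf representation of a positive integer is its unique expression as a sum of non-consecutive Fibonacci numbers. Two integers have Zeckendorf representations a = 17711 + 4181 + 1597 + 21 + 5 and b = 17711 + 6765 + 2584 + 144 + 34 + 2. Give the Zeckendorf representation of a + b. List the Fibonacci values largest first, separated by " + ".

46368 + 4181 + 144 + 55 + 5 + 2

The two numbers are 23515 and 27240, so their sum is 50755.
50755: greatest Fibonacci not exceeding it is 46368, leaving 4387
4387: greatest Fibonacci not exceeding it is 4181, leaving 206
206: greatest Fibonacci not exceeding it is 144, leaving 62
62: greatest Fibonacci not exceeding it is 55, leaving 7
7: greatest Fibonacci not exceeding it is 5, leaving 2
2: greatest Fibonacci not exceeding it is 2, leaving 0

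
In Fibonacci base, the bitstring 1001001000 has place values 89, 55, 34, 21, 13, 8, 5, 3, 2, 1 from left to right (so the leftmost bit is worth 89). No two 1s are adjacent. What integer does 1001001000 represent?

Summing the place values of the 1 bits: 89 + 21 + 5 = 115.

115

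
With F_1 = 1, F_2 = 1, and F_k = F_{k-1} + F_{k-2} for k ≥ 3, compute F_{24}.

46368

Iterating the recurrence up to F_{18} = 2584 and F_{17} = 1597:
F_{19} = F_{18} + F_{17} = 2584 + 1597 = 4181
F_{20} = F_{19} + F_{18} = 4181 + 2584 = 6765
F_{21} = F_{20} + F_{19} = 6765 + 4181 = 10946
F_{22} = F_{21} + F_{20} = 10946 + 6765 = 17711
F_{23} = F_{22} + F_{21} = 17711 + 10946 = 28657
F_{24} = F_{23} + F_{22} = 28657 + 17711 = 46368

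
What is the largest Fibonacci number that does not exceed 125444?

121393

121393 ≤ 125444 < 196418, so the largest Fibonacci number not exceeding 125444 is 121393.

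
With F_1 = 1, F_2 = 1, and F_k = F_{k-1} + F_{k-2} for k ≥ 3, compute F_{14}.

Iterating the recurrence up to F_{7} = 13 and F_{6} = 8:
F_{8} = F_{7} + F_{6} = 13 + 8 = 21
F_{9} = F_{8} + F_{7} = 21 + 13 = 34
F_{10} = F_{9} + F_{8} = 34 + 21 = 55
F_{11} = F_{10} + F_{9} = 55 + 34 = 89
F_{12} = F_{11} + F_{10} = 89 + 55 = 144
F_{13} = F_{12} + F_{11} = 144 + 89 = 233
F_{14} = F_{13} + F_{12} = 233 + 144 = 377

377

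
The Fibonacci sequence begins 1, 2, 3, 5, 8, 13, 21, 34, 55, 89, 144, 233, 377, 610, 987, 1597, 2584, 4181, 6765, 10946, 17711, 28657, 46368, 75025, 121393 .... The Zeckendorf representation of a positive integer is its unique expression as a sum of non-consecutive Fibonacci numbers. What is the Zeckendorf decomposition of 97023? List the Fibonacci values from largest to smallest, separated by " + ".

75025 + 17711 + 4181 + 89 + 13 + 3 + 1

take 75025 (≤ 97023); 97023 − 75025 = 21998
take 17711 (≤ 21998); 21998 − 17711 = 4287
take 4181 (≤ 4287); 4287 − 4181 = 106
take 89 (≤ 106); 106 − 89 = 17
take 13 (≤ 17); 17 − 13 = 4
take 3 (≤ 4); 4 − 3 = 1
take 1 (≤ 1); 1 − 1 = 0
So 97023 = 75025 + 17711 + 4181 + 89 + 13 + 3 + 1, with no two terms consecutive in the sequence.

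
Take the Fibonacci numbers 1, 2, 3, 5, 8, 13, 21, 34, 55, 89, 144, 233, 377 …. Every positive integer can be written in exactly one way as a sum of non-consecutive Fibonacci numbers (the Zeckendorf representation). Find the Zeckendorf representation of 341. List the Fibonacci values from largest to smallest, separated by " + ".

233 + 89 + 13 + 5 + 1

Greedily peel off the largest Fibonacci term at each step:
233 ≤ 341 < 377, so take 233; remainder 108
89 ≤ 108 < 144, so take 89; remainder 19
13 ≤ 19 < 21, so take 13; remainder 6
5 ≤ 6 < 8, so take 5; remainder 1
1 ≤ 1 < 2, so take 1; remainder 0
So 341 = 233 + 89 + 13 + 5 + 1, with no two terms consecutive in the sequence.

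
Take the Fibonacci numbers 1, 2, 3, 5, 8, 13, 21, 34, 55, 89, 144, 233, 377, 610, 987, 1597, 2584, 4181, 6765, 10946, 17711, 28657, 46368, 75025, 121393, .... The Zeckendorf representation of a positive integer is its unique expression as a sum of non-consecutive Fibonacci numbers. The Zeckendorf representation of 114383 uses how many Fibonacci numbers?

largest Fibonacci ≤ 114383 is 75025; 114383 − 75025 = 39358
largest Fibonacci ≤ 39358 is 28657; 39358 − 28657 = 10701
largest Fibonacci ≤ 10701 is 6765; 10701 − 6765 = 3936
largest Fibonacci ≤ 3936 is 2584; 3936 − 2584 = 1352
largest Fibonacci ≤ 1352 is 987; 1352 − 987 = 365
largest Fibonacci ≤ 365 is 233; 365 − 233 = 132
largest Fibonacci ≤ 132 is 89; 132 − 89 = 43
largest Fibonacci ≤ 43 is 34; 43 − 34 = 9
largest Fibonacci ≤ 9 is 8; 9 − 8 = 1
largest Fibonacci ≤ 1 is 1; 1 − 1 = 0
114383 = 75025 + 28657 + 6765 + 2584 + 987 + 233 + 89 + 34 + 8 + 1, which has 10 terms.

10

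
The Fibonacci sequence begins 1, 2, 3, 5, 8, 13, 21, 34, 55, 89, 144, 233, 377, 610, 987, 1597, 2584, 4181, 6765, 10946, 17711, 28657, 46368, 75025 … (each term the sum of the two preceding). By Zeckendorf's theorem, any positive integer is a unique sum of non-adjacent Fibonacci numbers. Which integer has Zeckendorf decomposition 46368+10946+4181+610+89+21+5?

62220

46368+10946+4181+610+89+21+5 = 62220.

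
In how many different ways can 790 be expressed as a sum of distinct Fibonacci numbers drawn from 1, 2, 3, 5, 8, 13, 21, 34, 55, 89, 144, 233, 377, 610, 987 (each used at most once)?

12

Each representation comes from the Zeckendorf form by replacing some F_k with F_{k−1} + F_{k−2} where possible.
790 = 610+144+34+2 = 610+144+21+13+2 = 610+89+55+34+2 = 377+233+144+34+2 = … (8 more), for 12 in all.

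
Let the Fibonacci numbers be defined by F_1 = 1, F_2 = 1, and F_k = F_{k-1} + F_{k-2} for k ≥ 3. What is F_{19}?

Iterating the recurrence up to F_{15} = 610 and F_{14} = 377:
F_{16} = F_{15} + F_{14} = 610 + 377 = 987
F_{17} = F_{16} + F_{15} = 987 + 610 = 1597
F_{18} = F_{17} + F_{16} = 1597 + 987 = 2584
F_{19} = F_{18} + F_{17} = 2584 + 1597 = 4181

4181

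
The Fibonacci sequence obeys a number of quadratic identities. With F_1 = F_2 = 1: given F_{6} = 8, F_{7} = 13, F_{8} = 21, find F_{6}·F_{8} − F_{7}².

-1

8·21 − 13² = 168 − 169 = -1. (Cassini's identity: F_{k−1}F_{k+1} − F_k² = (−1)^k.)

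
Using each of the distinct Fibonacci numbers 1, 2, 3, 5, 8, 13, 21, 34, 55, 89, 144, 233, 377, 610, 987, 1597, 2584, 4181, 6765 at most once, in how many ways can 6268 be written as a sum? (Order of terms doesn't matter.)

60

Each representation comes from the Zeckendorf form by replacing some F_k with F_{k−1} + F_{k−2} where possible.
6268 = 4181+1597+377+89+21+3 = 4181+1597+377+89+21+2+1 = 4181+1597+377+89+13+8+3 = 4181+1597+377+55+34+21+3 = … (56 more), for 60 in all.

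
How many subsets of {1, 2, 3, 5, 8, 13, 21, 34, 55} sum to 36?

Starting from the Zeckendorf form and repeatedly splitting a term F_k into F_{k−1} + F_{k−2} (when neither is already used) reaches every representation.
36 = 34+2 = 21+13+2 = 21+8+5+2 — 3 representations.

3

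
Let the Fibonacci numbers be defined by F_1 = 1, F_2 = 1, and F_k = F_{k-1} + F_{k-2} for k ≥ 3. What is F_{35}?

Iterating the recurrence up to F_{30} = 832040 and F_{29} = 514229:
F_{31} = F_{30} + F_{29} = 832040 + 514229 = 1346269
F_{32} = F_{31} + F_{30} = 1346269 + 832040 = 2178309
F_{33} = F_{32} + F_{31} = 2178309 + 1346269 = 3524578
F_{34} = F_{33} + F_{32} = 3524578 + 2178309 = 5702887
F_{35} = F_{34} + F_{33} = 5702887 + 3524578 = 9227465

9227465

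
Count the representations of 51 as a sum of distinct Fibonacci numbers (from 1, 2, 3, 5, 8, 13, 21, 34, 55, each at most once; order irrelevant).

51 = 34+13+3+1 = 34+8+5+3+1 = 21+13+8+5+3+1 — 3 representations.

3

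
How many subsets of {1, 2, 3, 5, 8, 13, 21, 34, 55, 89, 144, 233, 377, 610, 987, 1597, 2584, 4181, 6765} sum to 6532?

6532 = 4181+1597+610+144 = 4181+1597+610+89+55 = 4181+1597+377+233+144 = … (21 more), for 24 in all.

24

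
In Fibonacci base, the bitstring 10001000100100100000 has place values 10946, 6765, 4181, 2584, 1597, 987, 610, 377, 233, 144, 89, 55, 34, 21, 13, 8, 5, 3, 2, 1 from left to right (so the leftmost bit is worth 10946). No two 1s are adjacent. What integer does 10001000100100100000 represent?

12844

Summing the place values of the 1 bits: 10946 + 1597 + 233 + 55 + 13 = 12844.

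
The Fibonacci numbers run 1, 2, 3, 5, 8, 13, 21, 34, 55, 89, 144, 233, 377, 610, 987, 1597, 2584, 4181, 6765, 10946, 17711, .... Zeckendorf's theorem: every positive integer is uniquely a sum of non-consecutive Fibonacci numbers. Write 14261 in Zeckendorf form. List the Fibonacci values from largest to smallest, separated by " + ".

Greedily peel off the largest Fibonacci term at each step:
14261: greatest Fibonacci not exceeding it is 10946, leaving 3315
3315: greatest Fibonacci not exceeding it is 2584, leaving 731
731: greatest Fibonacci not exceeding it is 610, leaving 121
121: greatest Fibonacci not exceeding it is 89, leaving 32
32: greatest Fibonacci not exceeding it is 21, leaving 11
11: greatest Fibonacci not exceeding it is 8, leaving 3
3: greatest Fibonacci not exceeding it is 3, leaving 0
So 14261 = 10946 + 2584 + 610 + 89 + 21 + 8 + 3, with no two terms consecutive in the sequence.

10946 + 2584 + 610 + 89 + 21 + 8 + 3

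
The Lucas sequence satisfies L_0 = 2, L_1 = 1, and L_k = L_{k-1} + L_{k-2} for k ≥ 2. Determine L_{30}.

1860498

Iterating the recurrence up to L_{25} = 167761 and L_{24} = 103682:
L_{26} = L_{25} + L_{24} = 167761 + 103682 = 271443
L_{27} = L_{26} + L_{25} = 271443 + 167761 = 439204
L_{28} = L_{27} + L_{26} = 439204 + 271443 = 710647
L_{29} = L_{28} + L_{27} = 710647 + 439204 = 1149851
L_{30} = L_{29} + L_{28} = 1149851 + 710647 = 1860498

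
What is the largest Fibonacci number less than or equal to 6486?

4181

4181 ≤ 6486 < 6765, so the largest Fibonacci number not exceeding 6486 is 4181.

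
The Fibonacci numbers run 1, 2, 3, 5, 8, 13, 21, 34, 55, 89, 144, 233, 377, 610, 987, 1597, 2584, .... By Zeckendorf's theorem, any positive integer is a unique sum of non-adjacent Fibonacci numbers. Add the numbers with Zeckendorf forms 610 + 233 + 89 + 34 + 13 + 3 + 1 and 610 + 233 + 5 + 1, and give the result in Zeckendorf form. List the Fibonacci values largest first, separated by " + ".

1597 + 233 + 2

The two numbers are 983 and 849, so their sum is 1832.
Repeatedly subtract the largest Fibonacci number that fits:
1597 ≤ 1832 < 2584, so take 1597; remainder 235
233 ≤ 235 < 377, so take 233; remainder 2
2 ≤ 2 < 3, so take 2; remainder 0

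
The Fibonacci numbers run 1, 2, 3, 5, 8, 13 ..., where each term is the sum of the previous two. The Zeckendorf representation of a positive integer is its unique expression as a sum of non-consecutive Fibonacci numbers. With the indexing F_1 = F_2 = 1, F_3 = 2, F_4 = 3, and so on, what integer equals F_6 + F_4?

11

F_6 + F_4 = 8 + 3 = 11.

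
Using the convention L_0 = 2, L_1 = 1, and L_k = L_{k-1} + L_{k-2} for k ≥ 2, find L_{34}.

Iterating the recurrence up to L_{26} = 271443 and L_{25} = 167761:
L_{27} = L_{26} + L_{25} = 271443 + 167761 = 439204
L_{28} = L_{27} + L_{26} = 439204 + 271443 = 710647
L_{29} = L_{28} + L_{27} = 710647 + 439204 = 1149851
L_{30} = L_{29} + L_{28} = 1149851 + 710647 = 1860498
L_{31} = L_{30} + L_{29} = 1860498 + 1149851 = 3010349
L_{32} = L_{31} + L_{30} = 3010349 + 1860498 = 4870847
L_{33} = L_{32} + L_{31} = 4870847 + 3010349 = 7881196
L_{34} = L_{33} + L_{32} = 7881196 + 4870847 = 12752043

12752043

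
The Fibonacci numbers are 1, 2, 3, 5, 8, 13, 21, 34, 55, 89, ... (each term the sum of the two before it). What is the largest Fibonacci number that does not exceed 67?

55

55 ≤ 67 < 89, so the largest Fibonacci number not exceeding 67 is 55.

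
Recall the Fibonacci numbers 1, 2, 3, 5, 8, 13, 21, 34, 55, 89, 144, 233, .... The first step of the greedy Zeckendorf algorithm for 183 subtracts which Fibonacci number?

144

144 ≤ 183 < 233, so the largest Fibonacci number not exceeding 183 is 144.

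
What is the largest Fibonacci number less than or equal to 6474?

4181

4181 ≤ 6474 < 6765, so the largest Fibonacci number not exceeding 6474 is 4181.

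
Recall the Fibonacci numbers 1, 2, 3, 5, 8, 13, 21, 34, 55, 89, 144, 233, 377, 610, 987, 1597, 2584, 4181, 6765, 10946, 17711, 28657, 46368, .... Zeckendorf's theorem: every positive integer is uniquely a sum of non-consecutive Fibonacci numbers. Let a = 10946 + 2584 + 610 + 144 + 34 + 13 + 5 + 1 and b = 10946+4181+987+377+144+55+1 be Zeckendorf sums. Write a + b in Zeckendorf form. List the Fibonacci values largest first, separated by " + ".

28657 + 1597 + 610 + 144 + 13 + 5 + 2

The two numbers are 14337 and 16691, so their sum is 31028.
take 28657 (≤ 31028); 31028 − 28657 = 2371
take 1597 (≤ 2371); 2371 − 1597 = 774
take 610 (≤ 774); 774 − 610 = 164
take 144 (≤ 164); 164 − 144 = 20
take 13 (≤ 20); 20 − 13 = 7
take 5 (≤ 7); 7 − 5 = 2
take 2 (≤ 2); 2 − 2 = 0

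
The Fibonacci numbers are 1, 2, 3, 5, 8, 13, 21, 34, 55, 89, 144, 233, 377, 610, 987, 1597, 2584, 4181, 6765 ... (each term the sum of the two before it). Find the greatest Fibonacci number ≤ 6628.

4181 ≤ 6628 < 6765, so the largest Fibonacci number not exceeding 6628 is 4181.

4181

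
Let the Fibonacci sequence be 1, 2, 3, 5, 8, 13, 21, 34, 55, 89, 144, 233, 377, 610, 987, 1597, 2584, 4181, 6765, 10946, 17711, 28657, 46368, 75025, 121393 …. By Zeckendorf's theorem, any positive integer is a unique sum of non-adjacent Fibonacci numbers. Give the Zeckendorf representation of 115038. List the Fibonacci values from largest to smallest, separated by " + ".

Greedy algorithm:
75025 ≤ 115038 < 121393, so take 75025; remainder 40013
28657 ≤ 40013 < 46368, so take 28657; remainder 11356
10946 ≤ 11356 < 17711, so take 10946; remainder 410
377 ≤ 410 < 610, so take 377; remainder 33
21 ≤ 33 < 34, so take 21; remainder 12
8 ≤ 12 < 13, so take 8; remainder 4
3 ≤ 4 < 5, so take 3; remainder 1
1 ≤ 1 < 2, so take 1; remainder 0
So 115038 = 75025 + 28657 + 10946 + 377 + 21 + 8 + 3 + 1, with no two terms consecutive in the sequence.

75025 + 28657 + 10946 + 377 + 21 + 8 + 3 + 1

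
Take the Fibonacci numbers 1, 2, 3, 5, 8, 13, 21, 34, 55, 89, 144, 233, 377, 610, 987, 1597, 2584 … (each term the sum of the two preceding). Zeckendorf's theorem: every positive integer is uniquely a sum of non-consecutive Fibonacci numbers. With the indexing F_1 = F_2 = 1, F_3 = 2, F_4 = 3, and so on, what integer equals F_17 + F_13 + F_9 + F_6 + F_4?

F_17 + F_13 + F_9 + F_6 + F_4 = 1597 + 233 + 34 + 8 + 3 = 1875.

1875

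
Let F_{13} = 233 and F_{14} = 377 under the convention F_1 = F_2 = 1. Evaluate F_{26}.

By the doubling identity F_{2k} = F_k(2F_{k+1} − F_k): F_{26} = 233·(2·377 − 233) = 233·521 = 121393.

121393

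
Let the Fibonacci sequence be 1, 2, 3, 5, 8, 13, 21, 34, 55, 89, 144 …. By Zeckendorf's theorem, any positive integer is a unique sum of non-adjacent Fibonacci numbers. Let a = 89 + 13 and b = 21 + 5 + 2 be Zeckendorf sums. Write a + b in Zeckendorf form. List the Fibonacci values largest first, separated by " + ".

The two numbers are 102 and 28, so their sum is 130.
130 − 89 = 41
41 − 34 = 7
7 − 5 = 2
2 − 2 = 0

89 + 34 + 5 + 2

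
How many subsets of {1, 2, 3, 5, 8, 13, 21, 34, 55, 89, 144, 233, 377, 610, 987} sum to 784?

784 = 610+144+21+8+1 = 610+144+21+5+3+1 = 610+89+55+21+8+1 = 377+233+144+21+8+1 = 610+144+13+8+5+3+1 = … (9 more), for 14 in all.

14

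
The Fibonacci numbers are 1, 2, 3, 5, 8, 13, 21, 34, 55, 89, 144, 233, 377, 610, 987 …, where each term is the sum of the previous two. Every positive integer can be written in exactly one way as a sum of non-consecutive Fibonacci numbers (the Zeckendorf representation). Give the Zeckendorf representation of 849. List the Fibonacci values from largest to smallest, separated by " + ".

610 + 233 + 5 + 1

610 ≤ 849 < 987, so take 610; remainder 239
233 ≤ 239 < 377, so take 233; remainder 6
5 ≤ 6 < 8, so take 5; remainder 1
1 ≤ 1 < 2, so take 1; remainder 0
So 849 = 610 + 233 + 5 + 1, with no two terms consecutive in the sequence.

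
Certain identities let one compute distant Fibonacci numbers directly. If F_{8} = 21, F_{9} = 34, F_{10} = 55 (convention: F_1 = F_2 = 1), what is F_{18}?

2584

By the addition formula F_{m+n} = F_m F_{n+1} + F_{m−1} F_n with m=10, n=8: F_{18} = 55·34 + 34·21 = 1870 + 714 = 2584.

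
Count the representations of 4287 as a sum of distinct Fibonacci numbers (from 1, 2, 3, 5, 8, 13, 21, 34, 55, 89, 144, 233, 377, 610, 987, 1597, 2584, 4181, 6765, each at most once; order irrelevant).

23

4287 = 4181+89+13+3+1 = 4181+89+8+5+3+1 = 4181+55+34+13+3+1 = … (20 more), for 23 in all.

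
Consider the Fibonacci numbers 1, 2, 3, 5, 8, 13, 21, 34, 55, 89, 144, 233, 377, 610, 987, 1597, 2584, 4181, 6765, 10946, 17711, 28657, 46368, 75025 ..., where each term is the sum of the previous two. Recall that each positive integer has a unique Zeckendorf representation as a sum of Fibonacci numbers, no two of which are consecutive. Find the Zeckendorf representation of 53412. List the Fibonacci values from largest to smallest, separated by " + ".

Repeatedly subtract the largest Fibonacci number that fits:
take 46368 (≤ 53412); 53412 − 46368 = 7044
take 6765 (≤ 7044); 7044 − 6765 = 279
take 233 (≤ 279); 279 − 233 = 46
take 34 (≤ 46); 46 − 34 = 12
take 8 (≤ 12); 12 − 8 = 4
take 3 (≤ 4); 4 − 3 = 1
take 1 (≤ 1); 1 − 1 = 0
So 53412 = 46368 + 6765 + 233 + 34 + 8 + 3 + 1, with no two terms consecutive in the sequence.

46368 + 6765 + 233 + 34 + 8 + 3 + 1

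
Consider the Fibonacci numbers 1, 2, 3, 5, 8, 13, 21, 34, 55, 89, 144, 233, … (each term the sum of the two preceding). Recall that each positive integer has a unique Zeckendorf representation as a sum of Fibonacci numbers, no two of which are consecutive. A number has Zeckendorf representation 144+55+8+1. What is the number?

144+55+8+1 = 208.

208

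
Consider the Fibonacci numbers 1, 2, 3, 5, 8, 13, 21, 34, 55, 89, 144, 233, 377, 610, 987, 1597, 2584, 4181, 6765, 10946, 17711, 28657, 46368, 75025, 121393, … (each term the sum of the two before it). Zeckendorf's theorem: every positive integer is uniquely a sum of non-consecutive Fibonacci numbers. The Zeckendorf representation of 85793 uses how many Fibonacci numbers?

75025 ≤ 85793 < 121393, so take 75025; remainder 10768
6765 ≤ 10768 < 10946, so take 6765; remainder 4003
2584 ≤ 4003 < 4181, so take 2584; remainder 1419
987 ≤ 1419 < 1597, so take 987; remainder 432
377 ≤ 432 < 610, so take 377; remainder 55
55 ≤ 55 < 89, so take 55; remainder 0
85793 = 75025 + 6765 + 2584 + 987 + 377 + 55, which has 6 terms.

6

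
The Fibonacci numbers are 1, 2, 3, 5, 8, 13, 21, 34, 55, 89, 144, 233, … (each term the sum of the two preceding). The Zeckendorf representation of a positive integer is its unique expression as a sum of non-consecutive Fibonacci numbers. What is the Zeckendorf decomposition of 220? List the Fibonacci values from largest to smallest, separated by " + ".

144 + 55 + 21

Repeatedly subtract the largest Fibonacci number that fits:
220: greatest Fibonacci not exceeding it is 144, leaving 76
76: greatest Fibonacci not exceeding it is 55, leaving 21
21: greatest Fibonacci not exceeding it is 21, leaving 0
So 220 = 144 + 55 + 21, with no two terms consecutive in the sequence.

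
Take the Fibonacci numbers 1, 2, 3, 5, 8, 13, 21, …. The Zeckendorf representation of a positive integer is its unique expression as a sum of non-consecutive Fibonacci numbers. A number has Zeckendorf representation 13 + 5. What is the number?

13 + 5 = 18.

18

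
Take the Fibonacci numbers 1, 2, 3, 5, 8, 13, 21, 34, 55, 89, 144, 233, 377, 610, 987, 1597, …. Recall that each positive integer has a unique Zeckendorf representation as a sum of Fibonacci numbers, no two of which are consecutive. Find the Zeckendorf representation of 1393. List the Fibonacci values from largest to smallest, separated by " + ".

987 + 377 + 21 + 8

987 ≤ 1393 < 1597, so take 987; remainder 406
377 ≤ 406 < 610, so take 377; remainder 29
21 ≤ 29 < 34, so take 21; remainder 8
8 ≤ 8 < 13, so take 8; remainder 0
So 1393 = 987 + 377 + 21 + 8, with no two terms consecutive in the sequence.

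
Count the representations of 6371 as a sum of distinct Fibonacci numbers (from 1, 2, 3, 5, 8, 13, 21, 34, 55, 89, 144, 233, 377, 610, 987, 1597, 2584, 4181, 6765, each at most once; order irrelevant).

Starting from the Zeckendorf form and repeatedly splitting a term F_k into F_{k−1} + F_{k−2} (when neither is already used) reaches every representation.
6371 = 4181+1597+377+144+55+13+3+1 = 4181+1597+377+144+55+8+5+3+1 = 4181+1597+377+144+34+21+13+3+1 = … (21 more), for 24 in all.

24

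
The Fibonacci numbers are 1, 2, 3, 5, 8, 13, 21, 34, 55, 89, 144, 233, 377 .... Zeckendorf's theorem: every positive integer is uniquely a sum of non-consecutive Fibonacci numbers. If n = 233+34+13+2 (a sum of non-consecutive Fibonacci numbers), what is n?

233+34+13+2 = 282.

282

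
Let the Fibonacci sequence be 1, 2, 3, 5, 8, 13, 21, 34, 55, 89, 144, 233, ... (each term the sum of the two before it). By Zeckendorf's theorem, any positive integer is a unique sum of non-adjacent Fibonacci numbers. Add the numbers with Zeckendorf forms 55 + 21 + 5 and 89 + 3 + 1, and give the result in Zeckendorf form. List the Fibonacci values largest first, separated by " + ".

144 + 21 + 8 + 1

The two numbers are 81 and 93, so their sum is 174.
largest Fibonacci ≤ 174 is 144; 174 − 144 = 30
largest Fibonacci ≤ 30 is 21; 30 − 21 = 9
largest Fibonacci ≤ 9 is 8; 9 − 8 = 1
largest Fibonacci ≤ 1 is 1; 1 − 1 = 0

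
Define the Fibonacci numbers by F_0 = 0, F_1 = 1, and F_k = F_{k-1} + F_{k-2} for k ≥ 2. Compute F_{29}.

Iterating the recurrence up to F_{25} = 75025 and F_{24} = 46368:
F_{26} = F_{25} + F_{24} = 75025 + 46368 = 121393
F_{27} = F_{26} + F_{25} = 121393 + 75025 = 196418
F_{28} = F_{27} + F_{26} = 196418 + 121393 = 317811
F_{29} = F_{28} + F_{27} = 317811 + 196418 = 514229

514229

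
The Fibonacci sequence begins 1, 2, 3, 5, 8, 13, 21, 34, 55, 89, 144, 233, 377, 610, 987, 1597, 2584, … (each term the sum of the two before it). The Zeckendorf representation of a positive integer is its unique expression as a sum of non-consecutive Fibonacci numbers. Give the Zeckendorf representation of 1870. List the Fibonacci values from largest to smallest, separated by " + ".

Repeatedly subtract the largest Fibonacci number that fits:
largest Fibonacci ≤ 1870 is 1597; 1870 − 1597 = 273
largest Fibonacci ≤ 273 is 233; 273 − 233 = 40
largest Fibonacci ≤ 40 is 34; 40 − 34 = 6
largest Fibonacci ≤ 6 is 5; 6 − 5 = 1
largest Fibonacci ≤ 1 is 1; 1 − 1 = 0
So 1870 = 1597 + 233 + 34 + 5 + 1, with no two terms consecutive in the sequence.

1597 + 233 + 34 + 5 + 1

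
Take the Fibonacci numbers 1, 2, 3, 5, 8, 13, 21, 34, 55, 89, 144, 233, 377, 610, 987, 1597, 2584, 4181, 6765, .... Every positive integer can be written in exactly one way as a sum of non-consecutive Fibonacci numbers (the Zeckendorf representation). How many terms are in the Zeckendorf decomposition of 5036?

subtract 4181 from 5036: 855 remains
subtract 610 from 855: 245 remains
subtract 233 from 245: 12 remains
subtract 8 from 12: 4 remains
subtract 3 from 4: 1 remains
subtract 1 from 1: 0 remains
5036 = 4181 + 610 + 233 + 8 + 3 + 1, which has 6 terms.

6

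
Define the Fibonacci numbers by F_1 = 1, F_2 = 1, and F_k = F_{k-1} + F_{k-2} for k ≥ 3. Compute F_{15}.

610

Iterating the recurrence up to F_{11} = 89 and F_{10} = 55:
F_{12} = F_{11} + F_{10} = 89 + 55 = 144
F_{13} = F_{12} + F_{11} = 144 + 89 = 233
F_{14} = F_{13} + F_{12} = 233 + 144 = 377
F_{15} = F_{14} + F_{13} = 377 + 233 = 610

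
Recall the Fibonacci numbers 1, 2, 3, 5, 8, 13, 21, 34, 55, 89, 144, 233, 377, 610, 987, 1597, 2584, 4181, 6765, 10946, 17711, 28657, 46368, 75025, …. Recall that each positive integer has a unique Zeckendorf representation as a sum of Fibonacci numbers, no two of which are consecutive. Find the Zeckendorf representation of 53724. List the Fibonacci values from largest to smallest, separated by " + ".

take 46368 (≤ 53724); 53724 − 46368 = 7356
take 6765 (≤ 7356); 7356 − 6765 = 591
take 377 (≤ 591); 591 − 377 = 214
take 144 (≤ 214); 214 − 144 = 70
take 55 (≤ 70); 70 − 55 = 15
take 13 (≤ 15); 15 − 13 = 2
take 2 (≤ 2); 2 − 2 = 0
So 53724 = 46368 + 6765 + 377 + 144 + 55 + 13 + 2, with no two terms consecutive in the sequence.

46368 + 6765 + 377 + 144 + 55 + 13 + 2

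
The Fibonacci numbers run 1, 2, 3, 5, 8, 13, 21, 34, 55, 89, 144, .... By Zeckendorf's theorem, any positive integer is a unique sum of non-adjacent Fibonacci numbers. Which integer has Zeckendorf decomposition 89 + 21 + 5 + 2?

89 + 21 + 5 + 2 = 117.

117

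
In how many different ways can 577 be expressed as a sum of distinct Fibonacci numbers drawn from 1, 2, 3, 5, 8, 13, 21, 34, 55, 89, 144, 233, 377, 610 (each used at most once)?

10

577 = 377+144+55+1 = 377+144+34+21+1 = 377+144+34+13+8+1 = 377+89+55+34+21+1 = 377+144+34+13+5+3+1 = … (5 more), for 10 in all.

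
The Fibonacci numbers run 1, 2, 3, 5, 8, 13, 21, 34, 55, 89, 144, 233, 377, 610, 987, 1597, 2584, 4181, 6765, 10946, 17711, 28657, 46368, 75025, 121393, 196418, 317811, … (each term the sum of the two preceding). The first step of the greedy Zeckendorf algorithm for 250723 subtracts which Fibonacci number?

196418 ≤ 250723 < 317811, so the largest Fibonacci number not exceeding 250723 is 196418.

196418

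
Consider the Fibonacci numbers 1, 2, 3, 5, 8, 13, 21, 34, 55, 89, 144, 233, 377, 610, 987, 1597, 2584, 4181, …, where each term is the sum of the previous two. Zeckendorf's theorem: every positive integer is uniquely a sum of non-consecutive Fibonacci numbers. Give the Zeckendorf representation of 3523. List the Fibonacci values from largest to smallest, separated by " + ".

Greedily peel off the largest Fibonacci term at each step:
3523 − 2584 = 939
939 − 610 = 329
329 − 233 = 96
96 − 89 = 7
7 − 5 = 2
2 − 2 = 0
So 3523 = 2584 + 610 + 233 + 89 + 5 + 2, with no two terms consecutive in the sequence.

2584 + 610 + 233 + 89 + 5 + 2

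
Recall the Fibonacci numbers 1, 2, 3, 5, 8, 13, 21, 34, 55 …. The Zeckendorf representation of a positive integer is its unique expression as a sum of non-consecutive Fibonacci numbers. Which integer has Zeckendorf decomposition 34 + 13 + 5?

52

34 + 13 + 5 = 52.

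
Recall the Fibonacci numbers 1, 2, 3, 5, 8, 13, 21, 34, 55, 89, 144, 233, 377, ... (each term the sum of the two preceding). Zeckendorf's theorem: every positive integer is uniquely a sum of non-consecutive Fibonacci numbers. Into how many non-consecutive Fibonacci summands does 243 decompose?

subtract 233 from 243: 10 remains
subtract 8 from 10: 2 remains
subtract 2 from 2: 0 remains
243 = 233 + 8 + 2, which has 3 terms.

3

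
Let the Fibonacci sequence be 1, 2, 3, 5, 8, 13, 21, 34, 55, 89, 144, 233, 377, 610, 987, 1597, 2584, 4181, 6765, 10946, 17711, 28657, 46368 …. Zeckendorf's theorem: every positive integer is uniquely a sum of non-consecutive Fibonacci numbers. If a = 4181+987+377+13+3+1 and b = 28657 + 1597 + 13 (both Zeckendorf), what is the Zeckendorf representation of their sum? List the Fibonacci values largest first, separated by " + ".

The two numbers are 5562 and 30267, so their sum is 35829.
28657 ≤ 35829 < 46368, so take 28657; remainder 7172
6765 ≤ 7172 < 10946, so take 6765; remainder 407
377 ≤ 407 < 610, so take 377; remainder 30
21 ≤ 30 < 34, so take 21; remainder 9
8 ≤ 9 < 13, so take 8; remainder 1
1 ≤ 1 < 2, so take 1; remainder 0

28657 + 6765 + 377 + 21 + 8 + 1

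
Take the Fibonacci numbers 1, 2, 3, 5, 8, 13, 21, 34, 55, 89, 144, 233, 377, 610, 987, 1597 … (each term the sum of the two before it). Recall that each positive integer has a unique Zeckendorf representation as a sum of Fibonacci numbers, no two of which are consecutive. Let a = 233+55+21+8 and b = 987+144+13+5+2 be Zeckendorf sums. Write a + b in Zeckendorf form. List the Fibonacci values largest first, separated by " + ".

The two numbers are 317 and 1151, so their sum is 1468.
Greedily peel off the largest Fibonacci term at each step:
take 987 (≤ 1468); 1468 − 987 = 481
take 377 (≤ 481); 481 − 377 = 104
take 89 (≤ 104); 104 − 89 = 15
take 13 (≤ 15); 15 − 13 = 2
take 2 (≤ 2); 2 − 2 = 0

987 + 377 + 89 + 13 + 2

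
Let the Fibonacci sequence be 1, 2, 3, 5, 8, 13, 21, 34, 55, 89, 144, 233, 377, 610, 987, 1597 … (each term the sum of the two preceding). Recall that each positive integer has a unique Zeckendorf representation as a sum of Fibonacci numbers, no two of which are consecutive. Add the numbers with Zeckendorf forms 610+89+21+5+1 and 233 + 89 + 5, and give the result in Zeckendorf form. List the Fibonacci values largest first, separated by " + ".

987 + 55 + 8 + 3

The two numbers are 726 and 327, so their sum is 1053.
Greedily peel off the largest Fibonacci term at each step:
987 ≤ 1053 < 1597, so take 987; remainder 66
55 ≤ 66 < 89, so take 55; remainder 11
8 ≤ 11 < 13, so take 8; remainder 3
3 ≤ 3 < 5, so take 3; remainder 0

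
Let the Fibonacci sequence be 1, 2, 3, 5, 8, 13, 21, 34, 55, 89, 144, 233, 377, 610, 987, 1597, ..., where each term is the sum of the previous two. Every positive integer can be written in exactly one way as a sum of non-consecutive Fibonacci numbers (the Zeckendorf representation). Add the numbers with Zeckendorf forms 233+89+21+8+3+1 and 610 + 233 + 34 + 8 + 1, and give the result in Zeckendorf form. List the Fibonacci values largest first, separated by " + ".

The two numbers are 355 and 886, so their sum is 1241.
1241 − 987 = 254
254 − 233 = 21
21 − 21 = 0

987 + 233 + 21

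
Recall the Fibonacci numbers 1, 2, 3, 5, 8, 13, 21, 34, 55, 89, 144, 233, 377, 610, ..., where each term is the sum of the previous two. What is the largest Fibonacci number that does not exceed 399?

377 ≤ 399 < 610, so the largest Fibonacci number not exceeding 399 is 377.

377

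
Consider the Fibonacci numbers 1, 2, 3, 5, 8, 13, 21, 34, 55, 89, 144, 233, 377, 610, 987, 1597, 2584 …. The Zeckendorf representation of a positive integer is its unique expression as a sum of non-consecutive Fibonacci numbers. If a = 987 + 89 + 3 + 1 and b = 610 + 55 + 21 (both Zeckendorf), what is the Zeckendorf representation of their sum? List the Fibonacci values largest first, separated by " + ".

1597 + 144 + 21 + 3 + 1

The two numbers are 1080 and 686, so their sum is 1766.
Repeatedly subtract the largest Fibonacci number that fits:
take 1597 (≤ 1766); 1766 − 1597 = 169
take 144 (≤ 169); 169 − 144 = 25
take 21 (≤ 25); 25 − 21 = 4
take 3 (≤ 4); 4 − 3 = 1
take 1 (≤ 1); 1 − 1 = 0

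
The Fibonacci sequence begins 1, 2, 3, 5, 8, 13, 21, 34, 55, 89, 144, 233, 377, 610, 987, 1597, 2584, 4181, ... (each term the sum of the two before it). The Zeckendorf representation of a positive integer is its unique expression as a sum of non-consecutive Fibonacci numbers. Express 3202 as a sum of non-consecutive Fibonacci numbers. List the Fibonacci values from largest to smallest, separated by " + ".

Greedily peel off the largest Fibonacci term at each step:
2584 ≤ 3202 < 4181, so take 2584; remainder 618
610 ≤ 618 < 987, so take 610; remainder 8
8 ≤ 8 < 13, so take 8; remainder 0
So 3202 = 2584 + 610 + 8, with no two terms consecutive in the sequence.

2584 + 610 + 8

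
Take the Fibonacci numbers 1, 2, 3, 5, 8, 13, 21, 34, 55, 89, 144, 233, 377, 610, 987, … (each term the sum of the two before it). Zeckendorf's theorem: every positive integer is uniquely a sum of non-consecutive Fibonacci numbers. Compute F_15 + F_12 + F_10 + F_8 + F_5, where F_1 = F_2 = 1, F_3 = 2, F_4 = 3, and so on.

F_15 + F_12 + F_10 + F_8 + F_5 = 610 + 144 + 55 + 21 + 5 = 835.

835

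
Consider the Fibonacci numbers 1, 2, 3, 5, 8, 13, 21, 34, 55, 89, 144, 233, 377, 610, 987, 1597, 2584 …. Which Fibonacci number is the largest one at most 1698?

1597 ≤ 1698 < 2584, so the largest Fibonacci number not exceeding 1698 is 1597.

1597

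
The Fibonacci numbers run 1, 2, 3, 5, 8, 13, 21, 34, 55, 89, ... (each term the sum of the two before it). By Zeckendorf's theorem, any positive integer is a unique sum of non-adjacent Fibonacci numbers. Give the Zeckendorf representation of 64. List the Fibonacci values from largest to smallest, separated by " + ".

subtract 55 from 64: 9 remains
subtract 8 from 9: 1 remains
subtract 1 from 1: 0 remains
So 64 = 55 + 8 + 1, with no two terms consecutive in the sequence.

55 + 8 + 1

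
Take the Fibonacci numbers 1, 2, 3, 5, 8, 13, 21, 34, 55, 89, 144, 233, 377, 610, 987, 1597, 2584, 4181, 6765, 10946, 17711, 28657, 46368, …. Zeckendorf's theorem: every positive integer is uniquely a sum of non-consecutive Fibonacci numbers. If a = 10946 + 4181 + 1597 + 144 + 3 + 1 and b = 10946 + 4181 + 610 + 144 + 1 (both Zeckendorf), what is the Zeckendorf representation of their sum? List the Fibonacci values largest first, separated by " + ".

28657 + 2584 + 987 + 377 + 144 + 5

The two numbers are 16872 and 15882, so their sum is 32754.
Repeatedly subtract the largest Fibonacci number that fits:
subtract 28657 from 32754: 4097 remains
subtract 2584 from 4097: 1513 remains
subtract 987 from 1513: 526 remains
subtract 377 from 526: 149 remains
subtract 144 from 149: 5 remains
subtract 5 from 5: 0 remains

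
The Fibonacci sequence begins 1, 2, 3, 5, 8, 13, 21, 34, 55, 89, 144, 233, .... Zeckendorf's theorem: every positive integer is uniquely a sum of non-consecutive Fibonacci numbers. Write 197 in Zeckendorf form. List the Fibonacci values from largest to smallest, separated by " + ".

144 ≤ 197 < 233, so take 144; remainder 53
34 ≤ 53 < 55, so take 34; remainder 19
13 ≤ 19 < 21, so take 13; remainder 6
5 ≤ 6 < 8, so take 5; remainder 1
1 ≤ 1 < 2, so take 1; remainder 0
So 197 = 144 + 34 + 13 + 5 + 1, with no two terms consecutive in the sequence.

144 + 34 + 13 + 5 + 1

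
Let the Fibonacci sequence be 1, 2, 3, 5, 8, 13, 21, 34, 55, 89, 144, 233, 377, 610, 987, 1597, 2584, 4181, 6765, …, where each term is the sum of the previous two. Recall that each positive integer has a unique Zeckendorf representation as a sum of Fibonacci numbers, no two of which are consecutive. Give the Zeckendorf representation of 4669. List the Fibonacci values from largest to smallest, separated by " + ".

4669: greatest Fibonacci not exceeding it is 4181, leaving 488
488: greatest Fibonacci not exceeding it is 377, leaving 111
111: greatest Fibonacci not exceeding it is 89, leaving 22
22: greatest Fibonacci not exceeding it is 21, leaving 1
1: greatest Fibonacci not exceeding it is 1, leaving 0
So 4669 = 4181 + 377 + 89 + 21 + 1, with no two terms consecutive in the sequence.

4181 + 377 + 89 + 21 + 1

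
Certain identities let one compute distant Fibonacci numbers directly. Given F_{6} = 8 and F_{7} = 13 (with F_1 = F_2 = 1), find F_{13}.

By F_{2k+1} = F_k² + F_{k+1}²: F_{13} = 8² + 13² = 64 + 169 = 233.

233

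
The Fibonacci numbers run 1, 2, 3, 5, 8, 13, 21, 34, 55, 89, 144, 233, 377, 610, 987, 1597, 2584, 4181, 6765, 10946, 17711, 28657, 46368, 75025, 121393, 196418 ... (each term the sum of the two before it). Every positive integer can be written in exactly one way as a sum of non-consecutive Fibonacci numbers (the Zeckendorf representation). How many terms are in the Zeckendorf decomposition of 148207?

8

subtract 121393 from 148207: 26814 remains
subtract 17711 from 26814: 9103 remains
subtract 6765 from 9103: 2338 remains
subtract 1597 from 2338: 741 remains
subtract 610 from 741: 131 remains
subtract 89 from 131: 42 remains
subtract 34 from 42: 8 remains
subtract 8 from 8: 0 remains
148207 = 121393 + 17711 + 6765 + 1597 + 610 + 89 + 34 + 8, which has 8 terms.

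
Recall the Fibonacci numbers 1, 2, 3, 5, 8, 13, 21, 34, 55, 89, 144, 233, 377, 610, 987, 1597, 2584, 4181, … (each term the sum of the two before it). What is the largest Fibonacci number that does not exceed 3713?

2584 ≤ 3713 < 4181, so the largest Fibonacci number not exceeding 3713 is 2584.

2584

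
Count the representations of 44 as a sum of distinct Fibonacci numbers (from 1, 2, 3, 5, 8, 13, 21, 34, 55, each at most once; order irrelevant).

4

Each representation comes from the Zeckendorf form by replacing some F_k with F_{k−1} + F_{k−2} where possible.
44 = 34+8+2 = 34+5+3+2 = 21+13+8+2 = 21+13+5+3+2 — 4 representations.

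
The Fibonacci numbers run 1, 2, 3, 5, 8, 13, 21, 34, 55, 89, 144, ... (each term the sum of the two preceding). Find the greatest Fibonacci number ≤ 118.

89

89 ≤ 118 < 144, so the largest Fibonacci number not exceeding 118 is 89.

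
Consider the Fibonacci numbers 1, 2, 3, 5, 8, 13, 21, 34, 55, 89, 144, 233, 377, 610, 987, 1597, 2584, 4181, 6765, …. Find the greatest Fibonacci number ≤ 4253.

4181 ≤ 4253 < 6765, so the largest Fibonacci number not exceeding 4253 is 4181.

4181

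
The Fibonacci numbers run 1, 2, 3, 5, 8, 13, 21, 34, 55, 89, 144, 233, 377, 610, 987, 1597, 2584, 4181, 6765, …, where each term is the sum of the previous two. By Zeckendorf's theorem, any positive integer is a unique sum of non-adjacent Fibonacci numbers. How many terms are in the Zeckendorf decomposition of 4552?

subtract 4181 from 4552: 371 remains
subtract 233 from 371: 138 remains
subtract 89 from 138: 49 remains
subtract 34 from 49: 15 remains
subtract 13 from 15: 2 remains
subtract 2 from 2: 0 remains
4552 = 4181 + 233 + 89 + 34 + 13 + 2, which has 6 terms.

6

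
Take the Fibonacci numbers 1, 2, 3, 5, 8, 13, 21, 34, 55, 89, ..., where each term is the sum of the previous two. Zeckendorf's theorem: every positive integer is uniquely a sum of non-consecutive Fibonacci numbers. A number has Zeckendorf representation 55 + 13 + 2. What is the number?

70

55 + 13 + 2 = 70.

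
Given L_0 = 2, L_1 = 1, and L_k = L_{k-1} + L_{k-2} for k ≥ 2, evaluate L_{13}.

521

Iterating the recurrence up to L_{6} = 18 and L_{5} = 11:
L_{7} = L_{6} + L_{5} = 18 + 11 = 29
L_{8} = L_{7} + L_{6} = 29 + 18 = 47
L_{9} = L_{8} + L_{7} = 47 + 29 = 76
L_{10} = L_{9} + L_{8} = 76 + 47 = 123
L_{11} = L_{10} + L_{9} = 123 + 76 = 199
L_{12} = L_{11} + L_{10} = 199 + 123 = 322
L_{13} = L_{12} + L_{11} = 322 + 199 = 521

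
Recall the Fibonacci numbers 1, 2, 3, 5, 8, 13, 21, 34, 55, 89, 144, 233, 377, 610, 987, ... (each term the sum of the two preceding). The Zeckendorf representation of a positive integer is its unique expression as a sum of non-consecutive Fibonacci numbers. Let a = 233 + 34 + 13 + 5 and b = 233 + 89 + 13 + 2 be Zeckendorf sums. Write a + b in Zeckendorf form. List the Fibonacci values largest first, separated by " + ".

610 + 8 + 3 + 1

The two numbers are 285 and 337, so their sum is 622.
subtract 610 from 622: 12 remains
subtract 8 from 12: 4 remains
subtract 3 from 4: 1 remains
subtract 1 from 1: 0 remains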